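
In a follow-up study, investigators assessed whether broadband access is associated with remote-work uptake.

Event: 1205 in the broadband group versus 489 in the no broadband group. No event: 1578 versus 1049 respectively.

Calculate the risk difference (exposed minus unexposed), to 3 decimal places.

From the description: a = 1205, b = 1578, c = 489, d = 1049.
Risk in exposed = 1205/2783 = 0.432986; risk in unexposed = 489/1538 = 0.317945.
Risk difference = 0.432986 − 0.317945 = 0.115041

0.115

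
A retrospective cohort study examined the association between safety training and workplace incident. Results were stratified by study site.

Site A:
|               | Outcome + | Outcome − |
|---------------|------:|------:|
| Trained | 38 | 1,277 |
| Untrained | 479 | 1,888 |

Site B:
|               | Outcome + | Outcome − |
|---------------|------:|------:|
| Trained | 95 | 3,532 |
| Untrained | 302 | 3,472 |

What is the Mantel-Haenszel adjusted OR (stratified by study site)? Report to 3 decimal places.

0.206

OR_MH = Σ(aᵢdᵢ/nᵢ) / Σ(bᵢcᵢ/nᵢ), where nᵢ is the stratum total.
Stratum 1 (Site A): n = 3682; a·d/n = 38·1888/3682 = 19.4851; b·c/n = 1277·479/3682 = 166.1279
Stratum 2 (Site B): n = 7401; a·d/n = 95·3472/7401 = 44.5670; b·c/n = 3532·302/7401 = 144.1243
OR_MH = (19.4851 + 44.5670) / (166.1279 + 144.1243) = 64.0520 / 310.2522 = 0.20645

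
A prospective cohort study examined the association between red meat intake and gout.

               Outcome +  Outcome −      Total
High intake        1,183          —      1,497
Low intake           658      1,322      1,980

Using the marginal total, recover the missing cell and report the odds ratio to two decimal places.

The missing cell is in the exposed row: 1497 − 1183 = 314.
So a = 1183, b = 314, c = 658, d = 1322.
OR = (a·d)/(b·c) = (1183 × 1322) / (314 × 658) = 1563926 / 206612 = 7.56939

7.57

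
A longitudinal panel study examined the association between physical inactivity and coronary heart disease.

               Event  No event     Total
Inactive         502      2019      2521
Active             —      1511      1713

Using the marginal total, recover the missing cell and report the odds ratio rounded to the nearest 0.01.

1.86

The missing cell is in the unexposed row: 1713 − 1511 = 202.
So a = 502, b = 2019, c = 202, d = 1511.
OR = (a·d)/(b·c) = (502 × 1511) / (2019 × 202) = 758522 / 407838 = 1.85986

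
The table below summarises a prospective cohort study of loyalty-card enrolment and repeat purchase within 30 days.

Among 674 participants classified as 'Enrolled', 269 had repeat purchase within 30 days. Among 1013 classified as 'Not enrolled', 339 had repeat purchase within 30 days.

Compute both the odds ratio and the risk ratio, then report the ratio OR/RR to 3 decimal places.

1.107

From the description: a = 269, b = 405, c = 339, d = 674.
OR = (269·674)/(405·339) = 181306/137295 = 1.32056
Risk in exposed = 269/674 = 0.39911; risk in unexposed = 339/1013 = 0.33465; RR = 1.19262
OR/RR = 1.32056 / 1.19262 = 1.10727
The outcome is not rare, so the OR lies further from 1 than the RR.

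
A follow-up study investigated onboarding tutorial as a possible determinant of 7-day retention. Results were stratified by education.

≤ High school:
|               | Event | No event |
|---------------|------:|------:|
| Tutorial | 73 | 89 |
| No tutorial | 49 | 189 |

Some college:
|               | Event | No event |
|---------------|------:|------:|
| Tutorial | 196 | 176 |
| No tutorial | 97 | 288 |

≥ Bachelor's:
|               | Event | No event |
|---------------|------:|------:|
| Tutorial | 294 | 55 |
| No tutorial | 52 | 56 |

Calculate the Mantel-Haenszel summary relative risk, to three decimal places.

RR_MH = Σ(aᵢ·n₀ᵢ/nᵢ) / Σ(cᵢ·n₁ᵢ/nᵢ), with n₁ᵢ = aᵢ+bᵢ (exposed), n₀ᵢ = cᵢ+dᵢ (unexposed), nᵢ = n₁ᵢ+n₀ᵢ.
Stratum 1 (≤ High school): n₁ = 162, n₀ = 238, n = 400; a·n₀/n = 73·238/400 = 43.4350; c·n₁/n = 49·162/400 = 19.8450
Stratum 2 (Some college): n₁ = 372, n₀ = 385, n = 757; a·n₀/n = 196·385/757 = 99.6830; c·n₁/n = 97·372/757 = 47.6671
Stratum 3 (≥ Bachelor's): n₁ = 349, n₀ = 108, n = 457; a·n₀/n = 294·108/457 = 69.4792; c·n₁/n = 52·349/457 = 39.7112
RR_MH = (43.4350 + 99.6830 + 69.4792) / (19.8450 + 47.6671 + 39.7112) = 212.5972 / 107.2233 = 1.98275

1.983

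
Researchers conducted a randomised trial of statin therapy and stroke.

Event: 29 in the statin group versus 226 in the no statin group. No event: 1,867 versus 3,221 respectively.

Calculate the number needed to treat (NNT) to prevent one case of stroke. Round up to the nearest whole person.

20

Risk in treated group = 29/1896 = 0.01530; risk in control = 226/3447 = 0.06556.
Absolute risk reduction = 0.06556 − 0.01530 = 0.05027
NNT = 1 / ARR = 1 / 0.05027 = 19.893 → round up → 20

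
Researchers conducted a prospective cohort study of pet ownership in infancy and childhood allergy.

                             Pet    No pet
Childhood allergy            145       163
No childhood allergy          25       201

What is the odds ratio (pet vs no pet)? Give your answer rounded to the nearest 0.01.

Reading the table with exposure as columns: a = 145 (Pet, case), b = 25 (Pet, non-case), c = 163 (No pet, case), d = 201.
OR = (a·d)/(b·c) = (145 × 201) / (25 × 163) = 29145 / 4075 = 7.15215
The odds of childhood allergy are about 7.15 times as high in the pet group.

7.15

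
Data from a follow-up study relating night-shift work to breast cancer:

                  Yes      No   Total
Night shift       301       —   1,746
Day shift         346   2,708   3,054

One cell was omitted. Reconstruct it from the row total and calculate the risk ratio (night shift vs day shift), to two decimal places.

The missing cell is in the exposed row: 1746 − 301 = 1445.
So a = 301, b = 1445, c = 346, d = 2708.
RR = [a/(a+b)] / [c/(c+d)] = (301/1746) / (346/3054) = 0.17239/0.11329 = 1.52165

1.52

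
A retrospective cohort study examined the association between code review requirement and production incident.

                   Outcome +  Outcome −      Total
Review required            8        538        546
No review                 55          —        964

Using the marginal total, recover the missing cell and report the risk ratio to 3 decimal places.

0.257

The missing cell is in the unexposed row: 964 − 55 = 909.
So a = 8, b = 538, c = 55, d = 909.
RR = [a/(a+b)] / [c/(c+d)] = (8/546) / (55/964) = 0.01465/0.05705 = 0.25681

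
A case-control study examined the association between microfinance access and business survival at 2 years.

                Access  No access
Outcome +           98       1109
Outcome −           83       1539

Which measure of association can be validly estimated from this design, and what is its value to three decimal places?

Reading the table with exposure as columns: a = 98 (Access, case), b = 83 (Access, non-case), c = 1109 (No access, case), d = 1539.
This is a case-control study: participants were sampled on outcome status, so risks in the source population cannot be estimated directly — relative risk is not valid here. The odds ratio is the appropriate measure.
OR = (a·d)/(b·c) = (98 × 1539) / (83 × 1109) = 150822 / 92047 = 1.63853

1.639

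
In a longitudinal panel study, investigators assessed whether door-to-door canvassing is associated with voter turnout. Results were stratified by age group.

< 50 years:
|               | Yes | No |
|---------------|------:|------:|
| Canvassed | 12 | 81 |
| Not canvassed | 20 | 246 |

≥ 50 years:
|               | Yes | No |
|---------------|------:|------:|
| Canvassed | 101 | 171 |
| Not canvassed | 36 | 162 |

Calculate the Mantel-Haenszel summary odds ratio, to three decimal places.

OR_MH = Σ(aᵢdᵢ/nᵢ) / Σ(bᵢcᵢ/nᵢ), where nᵢ is the stratum total.
Stratum 1 (< 50 years): n = 359; a·d/n = 12·246/359 = 8.2228; b·c/n = 81·20/359 = 4.5125
Stratum 2 (≥ 50 years): n = 470; a·d/n = 101·162/470 = 34.8128; b·c/n = 171·36/470 = 13.0979
OR_MH = (8.2228 + 34.8128) / (4.5125 + 13.0979) = 43.0356 / 17.6104 = 2.44376

2.444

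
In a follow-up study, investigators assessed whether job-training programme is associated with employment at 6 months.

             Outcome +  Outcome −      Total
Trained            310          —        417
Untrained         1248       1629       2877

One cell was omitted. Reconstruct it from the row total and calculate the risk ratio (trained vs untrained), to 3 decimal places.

The missing cell is in the exposed row: 417 − 310 = 107.
So a = 310, b = 107, c = 1248, d = 1629.
RR = [a/(a+b)] / [c/(c+d)] = (310/417) / (1248/2877) = 0.74341/0.43379 = 1.71376

1.714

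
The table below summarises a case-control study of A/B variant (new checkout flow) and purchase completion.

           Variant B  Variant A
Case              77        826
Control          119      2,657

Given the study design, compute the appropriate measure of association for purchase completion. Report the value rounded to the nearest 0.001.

2.081

Reading the table with exposure as columns: a = 77 (Variant B, case), b = 119 (Variant B, non-case), c = 826 (Variant A, case), d = 2657.
This is a case-control study: participants were sampled on outcome status, so risks in the source population cannot be estimated directly — relative risk is not valid here. The odds ratio is the appropriate measure.
OR = (a·d)/(b·c) = (77 × 2657) / (119 × 826) = 204589 / 98294 = 2.08140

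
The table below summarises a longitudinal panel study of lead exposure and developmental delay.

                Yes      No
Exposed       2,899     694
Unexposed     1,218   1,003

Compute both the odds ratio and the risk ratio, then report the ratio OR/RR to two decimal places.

Cells: a = 2899, b = 694, c = 1218, d = 1003.
OR = (2899·1003)/(694·1218) = 2907697/845292 = 3.43987
Risk in exposed = 2899/3593 = 0.80685; risk in unexposed = 1218/2221 = 0.54840; RR = 1.47127
OR/RR = 3.43987 / 1.47127 = 2.33803
The outcome is not rare, so the OR lies further from 1 than the RR.

2.34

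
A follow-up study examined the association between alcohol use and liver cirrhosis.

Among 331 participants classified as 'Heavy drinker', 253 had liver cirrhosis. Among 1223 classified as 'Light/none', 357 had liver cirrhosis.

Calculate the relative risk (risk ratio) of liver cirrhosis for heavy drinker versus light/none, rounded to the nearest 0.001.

2.618

From the description: a = 253, b = 78, c = 357, d = 866.
Risk in exposed = 253/331 = 0.76435; risk in unexposed = 357/1223 = 0.29191.
RR = 0.76435 / 0.29191 = 2.61849
The risk among the exposed is 2.62 times that among the unexposed.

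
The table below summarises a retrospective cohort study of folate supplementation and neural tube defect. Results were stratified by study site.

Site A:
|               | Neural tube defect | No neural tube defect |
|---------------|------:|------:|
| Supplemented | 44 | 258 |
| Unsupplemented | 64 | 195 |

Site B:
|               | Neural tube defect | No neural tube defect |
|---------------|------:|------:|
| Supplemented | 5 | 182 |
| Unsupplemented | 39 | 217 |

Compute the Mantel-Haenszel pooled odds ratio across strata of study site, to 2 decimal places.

0.39

OR_MH = Σ(aᵢdᵢ/nᵢ) / Σ(bᵢcᵢ/nᵢ), where nᵢ is the stratum total.
Stratum 1 (Site A): n = 561; a·d/n = 44·195/561 = 15.2941; b·c/n = 258·64/561 = 29.4332
Stratum 2 (Site B): n = 443; a·d/n = 5·217/443 = 2.4492; b·c/n = 182·39/443 = 16.0226
OR_MH = (15.2941 + 2.4492) / (29.4332 + 16.0226) = 17.7433 / 45.4557 = 0.39034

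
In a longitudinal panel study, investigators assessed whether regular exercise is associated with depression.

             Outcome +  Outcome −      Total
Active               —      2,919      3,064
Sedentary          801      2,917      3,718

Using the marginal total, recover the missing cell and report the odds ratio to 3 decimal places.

The missing cell is in the exposed row: 3064 − 2919 = 145.
So a = 145, b = 2919, c = 801, d = 2917.
OR = (a·d)/(b·c) = (145 × 2917) / (2919 × 801) = 422965 / 2338119 = 0.18090

0.181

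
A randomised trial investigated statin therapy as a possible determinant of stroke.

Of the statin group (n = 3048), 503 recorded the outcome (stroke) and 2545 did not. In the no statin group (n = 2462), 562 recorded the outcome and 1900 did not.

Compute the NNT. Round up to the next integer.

16

Risk in treated group = 503/3048 = 0.16503; risk in control = 562/2462 = 0.22827.
Absolute risk reduction = 0.22827 − 0.16503 = 0.06324
NNT = 1 / ARR = 1 / 0.06324 = 15.812 → round up → 16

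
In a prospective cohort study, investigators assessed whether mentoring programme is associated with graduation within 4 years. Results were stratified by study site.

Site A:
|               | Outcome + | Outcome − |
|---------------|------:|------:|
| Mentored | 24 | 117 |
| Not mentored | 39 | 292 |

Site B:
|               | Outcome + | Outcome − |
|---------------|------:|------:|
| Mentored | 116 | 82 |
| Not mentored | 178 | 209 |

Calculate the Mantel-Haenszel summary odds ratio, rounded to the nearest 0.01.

1.63

OR_MH = Σ(aᵢdᵢ/nᵢ) / Σ(bᵢcᵢ/nᵢ), where nᵢ is the stratum total.
Stratum 1 (Site A): n = 472; a·d/n = 24·292/472 = 14.8475; b·c/n = 117·39/472 = 9.6674
Stratum 2 (Site B): n = 585; a·d/n = 116·209/585 = 41.4427; b·c/n = 82·178/585 = 24.9504
OR_MH = (14.8475 + 41.4427) / (9.6674 + 24.9504) = 56.2902 / 34.6178 = 1.62605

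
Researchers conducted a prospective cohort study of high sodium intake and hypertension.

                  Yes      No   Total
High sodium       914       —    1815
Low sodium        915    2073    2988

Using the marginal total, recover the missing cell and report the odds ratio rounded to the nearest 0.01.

2.30

The missing cell is in the exposed row: 1815 − 914 = 901.
So a = 914, b = 901, c = 915, d = 2073.
OR = (a·d)/(b·c) = (914 × 2073) / (901 × 915) = 1894722 / 824415 = 2.29826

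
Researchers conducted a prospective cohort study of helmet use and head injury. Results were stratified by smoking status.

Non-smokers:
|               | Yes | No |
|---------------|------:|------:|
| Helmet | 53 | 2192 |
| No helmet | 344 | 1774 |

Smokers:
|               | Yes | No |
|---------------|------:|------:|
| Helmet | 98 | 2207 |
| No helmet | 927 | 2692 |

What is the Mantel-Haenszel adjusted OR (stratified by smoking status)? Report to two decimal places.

0.13

OR_MH = Σ(aᵢdᵢ/nᵢ) / Σ(bᵢcᵢ/nᵢ), where nᵢ is the stratum total.
Stratum 1 (Non-smokers): n = 4363; a·d/n = 53·1774/4363 = 21.5499; b·c/n = 2192·344/4363 = 172.8279
Stratum 2 (Smokers): n = 5924; a·d/n = 98·2692/5924 = 44.5334; b·c/n = 2207·927/5924 = 345.3560
OR_MH = (21.5499 + 44.5334) / (172.8279 + 345.3560) = 66.0833 / 518.1839 = 0.12753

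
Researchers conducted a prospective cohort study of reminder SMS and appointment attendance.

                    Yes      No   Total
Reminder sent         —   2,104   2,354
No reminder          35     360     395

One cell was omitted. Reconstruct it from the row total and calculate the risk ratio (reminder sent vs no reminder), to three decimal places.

The missing cell is in the exposed row: 2354 − 2104 = 250.
So a = 250, b = 2104, c = 35, d = 360.
RR = [a/(a+b)] / [c/(c+d)] = (250/2354) / (35/395) = 0.10620/0.08861 = 1.19857

1.199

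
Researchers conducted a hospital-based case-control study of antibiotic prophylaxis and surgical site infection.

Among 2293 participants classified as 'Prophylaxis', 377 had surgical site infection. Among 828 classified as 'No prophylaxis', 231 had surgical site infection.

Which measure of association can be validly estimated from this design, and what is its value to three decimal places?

0.509

From the description: a = 377, b = 1916, c = 231, d = 597.
This is a hospital-based case-control study: participants were sampled on outcome status, so risks in the source population cannot be estimated directly — relative risk is not valid here. The odds ratio is the appropriate measure.
OR = (a·d)/(b·c) = (377 × 597) / (1916 × 231) = 225069 / 442596 = 0.50852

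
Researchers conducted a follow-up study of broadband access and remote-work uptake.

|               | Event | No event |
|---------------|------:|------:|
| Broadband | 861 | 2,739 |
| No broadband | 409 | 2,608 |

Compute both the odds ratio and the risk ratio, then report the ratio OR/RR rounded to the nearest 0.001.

Cells: a = 861, b = 2739, c = 409, d = 2608.
OR = (861·2608)/(2739·409) = 2245488/1120251 = 2.00445
Risk in exposed = 861/3600 = 0.23917; risk in unexposed = 409/3017 = 0.13557; RR = 1.76422
OR/RR = 2.00445 / 1.76422 = 1.13617
The outcome is not rare, so the OR lies further from 1 than the RR.

1.136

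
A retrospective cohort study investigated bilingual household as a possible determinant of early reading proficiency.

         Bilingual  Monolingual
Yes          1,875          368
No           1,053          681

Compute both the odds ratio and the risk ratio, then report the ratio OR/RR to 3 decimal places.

Reading the table with exposure as columns: a = 1875 (Bilingual, case), b = 1053 (Bilingual, non-case), c = 368 (Monolingual, case), d = 681.
OR = (1875·681)/(1053·368) = 1276875/387504 = 3.29513
Risk in exposed = 1875/2928 = 0.64037; risk in unexposed = 368/1049 = 0.35081; RR = 1.82540
OR/RR = 3.29513 / 1.82540 = 1.80515
The outcome is not rare, so the OR lies further from 1 than the RR.

1.805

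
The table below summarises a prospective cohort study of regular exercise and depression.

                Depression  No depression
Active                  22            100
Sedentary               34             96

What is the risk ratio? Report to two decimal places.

Cells: a = 22, b = 100, c = 34, d = 96.
Risk in exposed = 22/122 = 0.18033; risk in unexposed = 34/130 = 0.26154.
RR = 0.18033 / 0.26154 = 0.68949
The risk is 31% lower among the exposed than among the unexposed.

0.69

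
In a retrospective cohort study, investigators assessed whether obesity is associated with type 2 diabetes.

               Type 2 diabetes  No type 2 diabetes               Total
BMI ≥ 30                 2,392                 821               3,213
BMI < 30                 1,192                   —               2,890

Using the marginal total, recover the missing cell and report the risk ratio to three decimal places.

1.805

The missing cell is in the unexposed row: 2890 − 1192 = 1698.
So a = 2392, b = 821, c = 1192, d = 1698.
RR = [a/(a+b)] / [c/(c+d)] = (2392/3213) / (1192/2890) = 0.74448/0.41246 = 1.80498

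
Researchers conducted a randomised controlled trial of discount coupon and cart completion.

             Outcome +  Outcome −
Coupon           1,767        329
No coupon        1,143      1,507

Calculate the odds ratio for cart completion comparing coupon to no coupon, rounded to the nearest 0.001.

Cells: a = 1767, b = 329, c = 1143, d = 1507.
OR = (a·d)/(b·c) = (1767 × 1507) / (329 × 1143) = 2662869 / 376047 = 7.08121
The odds of cart completion are about 7.08 times as high in the coupon group.

7.081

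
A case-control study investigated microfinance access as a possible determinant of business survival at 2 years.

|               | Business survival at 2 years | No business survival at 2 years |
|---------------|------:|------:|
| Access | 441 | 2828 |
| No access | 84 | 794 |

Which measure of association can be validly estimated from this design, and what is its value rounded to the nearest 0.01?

Cells: a = 441, b = 2828, c = 84, d = 794.
This is a case-control study: participants were sampled on outcome status, so risks in the source population cannot be estimated directly — relative risk is not valid here. The odds ratio is the appropriate measure.
OR = (a·d)/(b·c) = (441 × 794) / (2828 × 84) = 350154 / 237552 = 1.47401

1.47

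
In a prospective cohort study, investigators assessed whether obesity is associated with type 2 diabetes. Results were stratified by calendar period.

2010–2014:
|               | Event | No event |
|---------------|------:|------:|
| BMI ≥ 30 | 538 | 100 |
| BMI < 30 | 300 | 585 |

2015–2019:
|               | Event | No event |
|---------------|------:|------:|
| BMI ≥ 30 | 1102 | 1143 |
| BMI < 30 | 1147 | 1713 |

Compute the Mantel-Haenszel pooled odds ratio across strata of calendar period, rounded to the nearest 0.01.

OR_MH = Σ(aᵢdᵢ/nᵢ) / Σ(bᵢcᵢ/nᵢ), where nᵢ is the stratum total.
Stratum 1 (2010–2014): n = 1523; a·d/n = 538·585/1523 = 206.6513; b·c/n = 100·300/1523 = 19.6980
Stratum 2 (2015–2019): n = 5105; a·d/n = 1102·1713/5105 = 369.7798; b·c/n = 1143·1147/5105 = 256.8112
OR_MH = (206.6513 + 369.7798) / (19.6980 + 256.8112) = 576.4312 / 276.5091 = 2.08467

2.08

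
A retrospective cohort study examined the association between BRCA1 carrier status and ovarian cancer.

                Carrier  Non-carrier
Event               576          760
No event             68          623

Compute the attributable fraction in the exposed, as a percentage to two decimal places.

38.56

Reading the table with exposure as columns: a = 576 (Carrier, case), b = 68 (Carrier, non-case), c = 760 (Non-carrier, case), d = 623.
Risk in exposed = 576/644 = 0.89441; risk in unexposed = 760/1383 = 0.54953.
RR = 0.89441/0.54953 = 1.62759
AR% = (RR − 1)/RR × 100 = (1.62759 − 1)/1.62759 × 100 = 38.5595%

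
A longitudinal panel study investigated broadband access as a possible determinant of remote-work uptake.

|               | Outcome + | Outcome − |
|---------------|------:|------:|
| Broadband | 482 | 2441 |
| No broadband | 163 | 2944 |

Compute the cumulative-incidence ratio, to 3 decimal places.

3.143

Cells: a = 482, b = 2441, c = 163, d = 2944.
Risk in exposed = 482/2923 = 0.16490; risk in unexposed = 163/3107 = 0.05246.
RR = 0.16490 / 0.05246 = 3.14320
The risk among the exposed is 3.14 times that among the unexposed.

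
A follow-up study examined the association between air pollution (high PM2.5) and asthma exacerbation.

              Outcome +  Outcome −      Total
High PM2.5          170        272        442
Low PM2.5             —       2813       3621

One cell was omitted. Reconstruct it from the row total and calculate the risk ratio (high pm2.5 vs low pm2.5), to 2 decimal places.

1.72

The missing cell is in the unexposed row: 3621 − 2813 = 808.
So a = 170, b = 272, c = 808, d = 2813.
RR = [a/(a+b)] / [c/(c+d)] = (170/442) / (808/3621) = 0.38462/0.22314 = 1.72363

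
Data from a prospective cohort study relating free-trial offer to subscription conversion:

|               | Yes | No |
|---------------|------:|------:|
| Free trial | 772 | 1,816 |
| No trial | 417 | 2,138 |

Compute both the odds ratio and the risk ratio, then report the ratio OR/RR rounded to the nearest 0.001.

Cells: a = 772, b = 1816, c = 417, d = 2138.
OR = (772·2138)/(1816·417) = 1650536/757272 = 2.17958
Risk in exposed = 772/2588 = 0.29830; risk in unexposed = 417/2555 = 0.16321; RR = 1.82771
OR/RR = 2.17958 / 1.82771 = 1.19252
The outcome is not rare, so the OR lies further from 1 than the RR.

1.193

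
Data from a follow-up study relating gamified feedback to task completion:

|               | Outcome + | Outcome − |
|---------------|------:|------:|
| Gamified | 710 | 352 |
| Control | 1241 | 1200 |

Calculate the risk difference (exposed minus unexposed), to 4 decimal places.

0.1602

Cells: a = 710, b = 352, c = 1241, d = 1200.
Risk in exposed = 710/1062 = 0.668550; risk in unexposed = 1241/2441 = 0.508398.
Risk difference = 0.668550 − 0.508398 = 0.160152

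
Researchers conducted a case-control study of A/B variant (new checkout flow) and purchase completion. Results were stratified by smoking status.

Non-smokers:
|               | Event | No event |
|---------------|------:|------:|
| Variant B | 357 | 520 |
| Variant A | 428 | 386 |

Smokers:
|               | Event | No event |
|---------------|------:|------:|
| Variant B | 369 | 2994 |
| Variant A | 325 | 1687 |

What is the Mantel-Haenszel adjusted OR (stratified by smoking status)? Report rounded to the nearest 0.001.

OR_MH = Σ(aᵢdᵢ/nᵢ) / Σ(bᵢcᵢ/nᵢ), where nᵢ is the stratum total.
Stratum 1 (Non-smokers): n = 1691; a·d/n = 357·386/1691 = 81.4914; b·c/n = 520·428/1691 = 131.6144
Stratum 2 (Smokers): n = 5375; a·d/n = 369·1687/5375 = 115.8145; b·c/n = 2994·325/5375 = 181.0326
OR_MH = (81.4914 + 115.8145) / (131.6144 + 181.0326) = 197.3059 / 312.6470 = 0.63108

0.631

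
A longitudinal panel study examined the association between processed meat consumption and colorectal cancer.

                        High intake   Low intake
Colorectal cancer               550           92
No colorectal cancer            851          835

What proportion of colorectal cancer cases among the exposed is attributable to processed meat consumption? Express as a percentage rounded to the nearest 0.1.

Reading the table with exposure as columns: a = 550 (High intake, case), b = 851 (High intake, non-case), c = 92 (Low intake, case), d = 835.
Risk in exposed = 550/1401 = 0.39258; risk in unexposed = 92/927 = 0.09924.
RR = 0.39258/0.09924 = 3.95564
AR% = (RR − 1)/RR × 100 = (3.95564 − 1)/3.95564 × 100 = 74.7196%

74.7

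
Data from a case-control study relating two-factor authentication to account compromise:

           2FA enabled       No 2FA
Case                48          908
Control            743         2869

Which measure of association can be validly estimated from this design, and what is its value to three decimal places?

0.204

Reading the table with exposure as columns: a = 48 (2FA enabled, case), b = 743 (2FA enabled, non-case), c = 908 (No 2FA, case), d = 2869.
This is a case-control study: participants were sampled on outcome status, so risks in the source population cannot be estimated directly — relative risk is not valid here. The odds ratio is the appropriate measure.
OR = (a·d)/(b·c) = (48 × 2869) / (743 × 908) = 137712 / 674644 = 0.20413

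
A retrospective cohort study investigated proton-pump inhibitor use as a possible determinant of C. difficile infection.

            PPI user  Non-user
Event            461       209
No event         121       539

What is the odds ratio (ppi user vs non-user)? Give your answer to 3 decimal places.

Reading the table with exposure as columns: a = 461 (PPI user, case), b = 121 (PPI user, non-case), c = 209 (Non-user, case), d = 539.
OR = (a·d)/(b·c) = (461 × 539) / (121 × 209) = 248479 / 25289 = 9.82558
The odds of C. difficile infection are about 9.83 times as high in the ppi user group.

9.826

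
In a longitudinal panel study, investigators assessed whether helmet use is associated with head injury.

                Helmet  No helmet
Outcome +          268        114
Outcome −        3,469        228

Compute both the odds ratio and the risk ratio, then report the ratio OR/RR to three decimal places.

0.718

Reading the table with exposure as columns: a = 268 (Helmet, case), b = 3469 (Helmet, non-case), c = 114 (No helmet, case), d = 228.
OR = (268·228)/(3469·114) = 61104/395466 = 0.15451
Risk in exposed = 268/3737 = 0.07172; risk in unexposed = 114/342 = 0.33333; RR = 0.21515
OR/RR = 0.15451 / 0.21515 = 0.71817
The outcome is not rare, so the OR lies further from 1 than the RR.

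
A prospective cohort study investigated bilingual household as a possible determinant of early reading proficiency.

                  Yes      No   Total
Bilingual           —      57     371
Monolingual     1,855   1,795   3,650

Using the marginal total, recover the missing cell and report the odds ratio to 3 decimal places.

5.331

The missing cell is in the exposed row: 371 − 57 = 314.
So a = 314, b = 57, c = 1855, d = 1795.
OR = (a·d)/(b·c) = (314 × 1795) / (57 × 1855) = 563630 / 105735 = 5.33059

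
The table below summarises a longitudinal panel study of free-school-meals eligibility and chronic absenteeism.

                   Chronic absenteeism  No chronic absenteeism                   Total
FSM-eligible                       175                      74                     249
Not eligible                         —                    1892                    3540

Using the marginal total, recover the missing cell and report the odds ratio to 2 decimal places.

2.72

The missing cell is in the unexposed row: 3540 − 1892 = 1648.
So a = 175, b = 74, c = 1648, d = 1892.
OR = (a·d)/(b·c) = (175 × 1892) / (74 × 1648) = 331100 / 121952 = 2.71500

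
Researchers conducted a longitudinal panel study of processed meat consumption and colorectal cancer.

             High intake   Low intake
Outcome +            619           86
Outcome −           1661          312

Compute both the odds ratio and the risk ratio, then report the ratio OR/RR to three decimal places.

1.076

Reading the table with exposure as columns: a = 619 (High intake, case), b = 1661 (High intake, non-case), c = 86 (Low intake, case), d = 312.
OR = (619·312)/(1661·86) = 193128/142846 = 1.35200
Risk in exposed = 619/2280 = 0.27149; risk in unexposed = 86/398 = 0.21608; RR = 1.25644
OR/RR = 1.35200 / 1.25644 = 1.07606
The outcome is not rare, so the OR lies further from 1 than the RR.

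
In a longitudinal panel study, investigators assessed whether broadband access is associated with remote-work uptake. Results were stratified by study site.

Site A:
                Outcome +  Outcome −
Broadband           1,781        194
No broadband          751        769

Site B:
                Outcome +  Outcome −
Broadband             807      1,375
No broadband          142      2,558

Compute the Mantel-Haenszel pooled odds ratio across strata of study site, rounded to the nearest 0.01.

9.97

OR_MH = Σ(aᵢdᵢ/nᵢ) / Σ(bᵢcᵢ/nᵢ), where nᵢ is the stratum total.
Stratum 1 (Site A): n = 3495; a·d/n = 1781·769/3495 = 391.8710; b·c/n = 194·751/3495 = 41.6864
Stratum 2 (Site B): n = 4882; a·d/n = 807·2558/4882 = 422.8402; b·c/n = 1375·142/4882 = 39.9939
OR_MH = (391.8710 + 422.8402) / (41.6864 + 39.9939) = 814.7112 / 81.6803 = 9.97439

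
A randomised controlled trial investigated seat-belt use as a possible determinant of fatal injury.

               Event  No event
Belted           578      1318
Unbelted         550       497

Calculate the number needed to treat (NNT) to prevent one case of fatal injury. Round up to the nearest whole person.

5

Risk in treated group = 578/1896 = 0.30485; risk in control = 550/1047 = 0.52531.
Absolute risk reduction = 0.52531 − 0.30485 = 0.22046
NNT = 1 / ARR = 1 / 0.22046 = 4.536 → round up → 5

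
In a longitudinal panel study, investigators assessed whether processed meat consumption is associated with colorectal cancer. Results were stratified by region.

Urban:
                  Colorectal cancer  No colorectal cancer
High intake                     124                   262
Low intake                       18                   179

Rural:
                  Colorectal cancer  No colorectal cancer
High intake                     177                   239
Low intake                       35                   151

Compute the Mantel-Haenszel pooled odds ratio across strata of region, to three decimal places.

OR_MH = Σ(aᵢdᵢ/nᵢ) / Σ(bᵢcᵢ/nᵢ), where nᵢ is the stratum total.
Stratum 1 (Urban): n = 583; a·d/n = 124·179/583 = 38.0720; b·c/n = 262·18/583 = 8.0892
Stratum 2 (Rural): n = 602; a·d/n = 177·151/602 = 44.3970; b·c/n = 239·35/602 = 13.8953
OR_MH = (38.0720 + 44.3970) / (8.0892 + 13.8953) = 82.4691 / 21.9845 = 3.75123

3.751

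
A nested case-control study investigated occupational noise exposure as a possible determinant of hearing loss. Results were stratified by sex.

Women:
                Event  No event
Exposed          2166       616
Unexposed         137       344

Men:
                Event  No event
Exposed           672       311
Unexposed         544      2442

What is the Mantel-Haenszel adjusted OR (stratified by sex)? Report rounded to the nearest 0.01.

9.37

OR_MH = Σ(aᵢdᵢ/nᵢ) / Σ(bᵢcᵢ/nᵢ), where nᵢ is the stratum total.
Stratum 1 (Women): n = 3263; a·d/n = 2166·344/3263 = 228.3494; b·c/n = 616·137/3263 = 25.8633
Stratum 2 (Men): n = 3969; a·d/n = 672·2442/3969 = 413.4603; b·c/n = 311·544/3969 = 42.6264
OR_MH = (228.3494 + 413.4603) / (25.8633 + 42.6264) = 641.8097 / 68.4897 = 9.37090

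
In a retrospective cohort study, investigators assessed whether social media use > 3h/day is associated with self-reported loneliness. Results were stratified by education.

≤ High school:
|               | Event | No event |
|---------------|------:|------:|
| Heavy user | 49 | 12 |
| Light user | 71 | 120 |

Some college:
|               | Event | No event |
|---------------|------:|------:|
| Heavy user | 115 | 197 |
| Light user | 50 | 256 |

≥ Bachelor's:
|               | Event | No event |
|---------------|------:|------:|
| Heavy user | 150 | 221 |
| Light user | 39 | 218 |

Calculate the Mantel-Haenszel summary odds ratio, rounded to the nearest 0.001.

OR_MH = Σ(aᵢdᵢ/nᵢ) / Σ(bᵢcᵢ/nᵢ), where nᵢ is the stratum total.
Stratum 1 (≤ High school): n = 252; a·d/n = 49·120/252 = 23.3333; b·c/n = 12·71/252 = 3.3810
Stratum 2 (Some college): n = 618; a·d/n = 115·256/618 = 47.6375; b·c/n = 197·50/618 = 15.9385
Stratum 3 (≥ Bachelor's): n = 628; a·d/n = 150·218/628 = 52.0701; b·c/n = 221·39/628 = 13.7245
OR_MH = (23.3333 + 47.6375 + 52.0701) / (3.3810 + 15.9385 + 13.7245) = 123.0409 / 33.0440 = 3.72355

3.724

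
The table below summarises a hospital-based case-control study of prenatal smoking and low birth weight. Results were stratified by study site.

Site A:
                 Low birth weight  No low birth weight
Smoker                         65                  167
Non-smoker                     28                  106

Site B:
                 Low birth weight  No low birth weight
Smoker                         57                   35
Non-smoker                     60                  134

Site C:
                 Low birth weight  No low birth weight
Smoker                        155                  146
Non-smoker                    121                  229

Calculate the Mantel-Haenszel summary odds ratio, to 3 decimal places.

OR_MH = Σ(aᵢdᵢ/nᵢ) / Σ(bᵢcᵢ/nᵢ), where nᵢ is the stratum total.
Stratum 1 (Site A): n = 366; a·d/n = 65·106/366 = 18.8251; b·c/n = 167·28/366 = 12.7760
Stratum 2 (Site B): n = 286; a·d/n = 57·134/286 = 26.7063; b·c/n = 35·60/286 = 7.3427
Stratum 3 (Site C): n = 651; a·d/n = 155·229/651 = 54.5238; b·c/n = 146·121/651 = 27.1367
OR_MH = (18.8251 + 26.7063 + 54.5238) / (12.7760 + 7.3427 + 27.1367) = 100.0552 / 47.2553 = 2.11733

2.117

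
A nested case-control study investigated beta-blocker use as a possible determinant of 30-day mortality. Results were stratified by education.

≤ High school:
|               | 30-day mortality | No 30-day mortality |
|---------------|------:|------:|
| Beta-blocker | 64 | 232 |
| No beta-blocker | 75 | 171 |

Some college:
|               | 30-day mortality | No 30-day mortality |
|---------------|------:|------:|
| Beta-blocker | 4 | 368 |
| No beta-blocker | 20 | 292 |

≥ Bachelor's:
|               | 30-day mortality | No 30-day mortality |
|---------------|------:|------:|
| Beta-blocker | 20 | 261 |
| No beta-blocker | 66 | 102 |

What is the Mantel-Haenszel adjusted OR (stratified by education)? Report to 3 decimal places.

0.326

OR_MH = Σ(aᵢdᵢ/nᵢ) / Σ(bᵢcᵢ/nᵢ), where nᵢ is the stratum total.
Stratum 1 (≤ High school): n = 542; a·d/n = 64·171/542 = 20.1919; b·c/n = 232·75/542 = 32.1033
Stratum 2 (Some college): n = 684; a·d/n = 4·292/684 = 1.7076; b·c/n = 368·20/684 = 10.7602
Stratum 3 (≥ Bachelor's): n = 449; a·d/n = 20·102/449 = 4.5434; b·c/n = 261·66/449 = 38.3653
OR_MH = (20.1919 + 1.7076 + 4.5434) / (32.1033 + 10.7602 + 38.3653) = 26.4429 / 81.2288 = 0.32554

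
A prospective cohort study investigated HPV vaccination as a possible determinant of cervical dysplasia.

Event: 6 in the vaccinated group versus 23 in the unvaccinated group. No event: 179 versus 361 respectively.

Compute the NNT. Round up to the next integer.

Risk in treated group = 6/185 = 0.03243; risk in control = 23/384 = 0.05990.
Absolute risk reduction = 0.05990 − 0.03243 = 0.02746
NNT = 1 / ARR = 1 / 0.02746 = 36.412 → round up → 37

37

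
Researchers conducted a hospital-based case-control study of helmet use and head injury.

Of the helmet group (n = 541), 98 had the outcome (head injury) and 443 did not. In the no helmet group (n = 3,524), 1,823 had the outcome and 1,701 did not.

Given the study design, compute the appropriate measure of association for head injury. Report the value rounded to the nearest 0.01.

0.21

From the description: a = 98, b = 443, c = 1823, d = 1701.
This is a hospital-based case-control study: participants were sampled on outcome status, so risks in the source population cannot be estimated directly — relative risk is not valid here. The odds ratio is the appropriate measure.
OR = (a·d)/(b·c) = (98 × 1701) / (443 × 1823) = 166698 / 807589 = 0.20641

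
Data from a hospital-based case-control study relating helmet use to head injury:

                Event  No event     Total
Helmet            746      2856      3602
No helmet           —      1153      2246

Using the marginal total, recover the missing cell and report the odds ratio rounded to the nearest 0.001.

0.276

The missing cell is in the unexposed row: 2246 − 1153 = 1093.
So a = 746, b = 2856, c = 1093, d = 1153.
OR = (a·d)/(b·c) = (746 × 1153) / (2856 × 1093) = 860138 / 3121608 = 0.27554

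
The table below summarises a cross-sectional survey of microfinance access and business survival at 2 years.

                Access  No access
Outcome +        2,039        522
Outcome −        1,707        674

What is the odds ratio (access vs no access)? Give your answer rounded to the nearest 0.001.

Reading the table with exposure as columns: a = 2039 (Access, case), b = 1707 (Access, non-case), c = 522 (No access, case), d = 674.
OR = (a·d)/(b·c) = (2039 × 674) / (1707 × 522) = 1374286 / 891054 = 1.54232
The odds of business survival at 2 years are about 1.54 times as high in the access group.

1.542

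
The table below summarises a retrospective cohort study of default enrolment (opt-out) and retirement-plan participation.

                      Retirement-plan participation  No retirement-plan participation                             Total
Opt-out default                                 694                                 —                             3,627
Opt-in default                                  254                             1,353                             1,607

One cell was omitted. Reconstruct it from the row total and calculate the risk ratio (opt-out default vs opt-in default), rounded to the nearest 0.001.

1.211

The missing cell is in the exposed row: 3627 − 694 = 2933.
So a = 694, b = 2933, c = 254, d = 1353.
RR = [a/(a+b)] / [c/(c+d)] = (694/3627) / (254/1607) = 0.19134/0.15806 = 1.21058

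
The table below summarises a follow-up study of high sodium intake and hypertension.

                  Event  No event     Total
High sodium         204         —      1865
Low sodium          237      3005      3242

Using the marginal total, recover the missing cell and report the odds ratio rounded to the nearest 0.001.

The missing cell is in the exposed row: 1865 − 204 = 1661.
So a = 204, b = 1661, c = 237, d = 3005.
OR = (a·d)/(b·c) = (204 × 3005) / (1661 × 237) = 613020 / 393657 = 1.55724

1.557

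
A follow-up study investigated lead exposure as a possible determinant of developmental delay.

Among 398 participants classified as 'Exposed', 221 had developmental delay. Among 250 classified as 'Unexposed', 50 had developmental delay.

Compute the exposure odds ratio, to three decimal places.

4.994

From the description: a = 221, b = 177, c = 50, d = 200.
OR = (a·d)/(b·c) = (221 × 200) / (177 × 50) = 44200 / 8850 = 4.99435
The odds of developmental delay are about 4.99 times as high in the exposed group.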